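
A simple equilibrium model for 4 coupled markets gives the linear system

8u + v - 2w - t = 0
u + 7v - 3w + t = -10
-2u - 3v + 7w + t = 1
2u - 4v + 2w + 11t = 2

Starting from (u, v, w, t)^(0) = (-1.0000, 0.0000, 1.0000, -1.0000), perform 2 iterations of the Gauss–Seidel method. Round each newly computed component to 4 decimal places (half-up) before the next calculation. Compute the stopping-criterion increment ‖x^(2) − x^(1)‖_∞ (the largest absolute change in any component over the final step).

Iteration 1:
  u = (0 - (1)·0.0000 - (-2)·1.0000 - (-1)·-1.0000) / (8) = 0.1250
  v = (-10 - (1)·0.1250 - (-3)·1.0000 - (1)·-1.0000) / (7) = -0.8750
  w = (1 - (-2)·0.1250 - (-3)·-0.8750 - (1)·-1.0000) / (7) = -0.0536
  t = (2 - (2)·0.1250 - (-4)·-0.8750 - (2)·-0.0536) / (11) = -0.1493
Iteration 2:
  u = (0 - (1)·-0.8750 - (-2)·-0.0536 - (-1)·-0.1493) / (8) = 0.0773
  v = (-10 - (1)·0.0773 - (-3)·-0.0536 - (1)·-0.1493) / (7) = -1.4413
  w = (1 - (-2)·0.0773 - (-3)·-1.4413 - (1)·-0.1493) / (7) = -0.4314
  t = (2 - (2)·0.0773 - (-4)·-1.4413 - (2)·-0.4314) / (11) = -0.2779
Change: (-0.0477, -0.5663, -0.3778, -0.1286) → max |·| = 0.5663

0.5663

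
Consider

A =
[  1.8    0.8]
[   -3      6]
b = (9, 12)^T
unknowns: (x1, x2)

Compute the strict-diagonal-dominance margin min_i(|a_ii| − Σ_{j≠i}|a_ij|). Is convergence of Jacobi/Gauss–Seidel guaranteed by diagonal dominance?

1

row 1: |1.8| − (0.8) = 1
row 2: |6| − (3) = 3
minimum over rows = 1 → strictly diagonally dominant (convergence guaranteed)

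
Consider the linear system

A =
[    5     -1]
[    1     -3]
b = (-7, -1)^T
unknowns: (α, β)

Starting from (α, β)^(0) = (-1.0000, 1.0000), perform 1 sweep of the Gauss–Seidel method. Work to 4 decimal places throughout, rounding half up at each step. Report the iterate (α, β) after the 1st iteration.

(-1.2000, -0.0667)

Iteration 1:
  α = (-7 - (-1)·1.0000) / (5) = -1.2000
  β = (-1 - (1)·-1.2000) / (-3) = -0.0667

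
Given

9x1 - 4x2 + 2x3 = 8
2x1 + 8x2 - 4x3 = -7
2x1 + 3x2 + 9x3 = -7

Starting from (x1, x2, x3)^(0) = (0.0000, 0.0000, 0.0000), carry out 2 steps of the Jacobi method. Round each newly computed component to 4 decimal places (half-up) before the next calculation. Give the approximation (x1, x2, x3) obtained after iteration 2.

Iteration 1:
  x1 = (8 - (-4)·0.0000 - (2)·0.0000) / (9) = 0.8889
  x2 = (-7 - (2)·0.0000 - (-4)·0.0000) / (8) = -0.8750
  x3 = (-7 - (2)·0.0000 - (3)·0.0000) / (9) = -0.7778
Iteration 2:
  x1 = (8 - (-4)·-0.8750 - (2)·-0.7778) / (9) = 0.6728
  x2 = (-7 - (2)·0.8889 - (-4)·-0.7778) / (8) = -1.4861
  x3 = (-7 - (2)·0.8889 - (3)·-0.8750) / (9) = -0.6836

(0.6728, -1.4861, -0.6836)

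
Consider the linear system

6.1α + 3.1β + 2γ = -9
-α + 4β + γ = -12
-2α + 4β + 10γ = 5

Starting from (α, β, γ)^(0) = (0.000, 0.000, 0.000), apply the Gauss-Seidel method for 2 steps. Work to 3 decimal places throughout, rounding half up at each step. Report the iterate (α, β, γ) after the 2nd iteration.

Iteration 1:
  α = (-9 - (3.1)·0.000 - (2)·0.000) / (6.1) = -1.475
  β = (-12 - (-1)·-1.475 - (1)·0.000) / (4) = -3.369
  γ = (5 - (-2)·-1.475 - (4)·-3.369) / (10) = 1.553
Iteration 2:
  α = (-9 - (3.1)·-3.369 - (2)·1.553) / (6.1) = -0.272
  β = (-12 - (-1)·-0.272 - (1)·1.553) / (4) = -3.456
  γ = (5 - (-2)·-0.272 - (4)·-3.456) / (10) = 1.828

(-0.272, -3.456, 1.828)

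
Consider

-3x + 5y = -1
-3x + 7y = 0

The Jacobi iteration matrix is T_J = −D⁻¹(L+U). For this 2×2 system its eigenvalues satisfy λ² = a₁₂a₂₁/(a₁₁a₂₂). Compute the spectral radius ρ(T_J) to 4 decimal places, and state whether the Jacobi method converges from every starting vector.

0.8452

a₁₂a₂₁/(a₁₁a₂₂) = (5)·(-3) / ((-3)·(7)) = 0.714286
ρ = √|0.714286| = √0.714286 = 0.8452
ρ < 1, so Jacobi converges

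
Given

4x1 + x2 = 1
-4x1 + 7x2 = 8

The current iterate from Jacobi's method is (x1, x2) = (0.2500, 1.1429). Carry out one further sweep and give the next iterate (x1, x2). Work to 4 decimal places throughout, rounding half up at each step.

One sweep:
  x1 = (1 - (1)·1.1429) / (4) = -0.0357
  x2 = (8 - (-4)·0.2500) / (7) = 1.2857

(-0.0357, 1.2857)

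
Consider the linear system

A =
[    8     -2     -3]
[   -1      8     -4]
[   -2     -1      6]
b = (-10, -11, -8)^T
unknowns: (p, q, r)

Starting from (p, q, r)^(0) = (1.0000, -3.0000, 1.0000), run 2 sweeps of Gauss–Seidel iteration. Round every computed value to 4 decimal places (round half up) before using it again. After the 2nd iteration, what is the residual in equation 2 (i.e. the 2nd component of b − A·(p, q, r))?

Iteration 1:
  p = (-10 - (-2)·-3.0000 - (-3)·1.0000) / (8) = -1.6250
  q = (-11 - (-1)·-1.6250 - (-4)·1.0000) / (8) = -1.0781
  r = (-8 - (-2)·-1.6250 - (-1)·-1.0781) / (6) = -2.0547
Iteration 2:
  p = (-10 - (-2)·-1.0781 - (-3)·-2.0547) / (8) = -2.2900
  q = (-11 - (-1)·-2.2900 - (-4)·-2.0547) / (8) = -2.6886
  r = (-8 - (-2)·-2.2900 - (-1)·-2.6886) / (6) = -2.5448
Residual b − A·x = (-4.6916, -1.9604, 0.0002)

-1.9604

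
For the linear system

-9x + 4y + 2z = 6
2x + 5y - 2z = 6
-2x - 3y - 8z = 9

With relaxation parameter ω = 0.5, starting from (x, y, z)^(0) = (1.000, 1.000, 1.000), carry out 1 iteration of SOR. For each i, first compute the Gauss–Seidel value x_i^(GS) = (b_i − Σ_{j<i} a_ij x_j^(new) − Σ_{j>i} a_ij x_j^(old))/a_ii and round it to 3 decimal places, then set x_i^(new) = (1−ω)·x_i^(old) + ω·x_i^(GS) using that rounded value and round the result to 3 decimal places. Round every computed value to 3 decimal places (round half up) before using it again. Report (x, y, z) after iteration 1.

(0.500, 1.200, -0.350)

Iteration 1:
  x: GS value = (6 - (4)·1.000 - (2)·1.000) / (-9) = 0.000;  x ← (1−ω)·1.000 + ω·0.000 = 0.500
  y: GS value = (6 - (2)·0.500 - (-2)·1.000) / (5) = 1.400;  y ← (1−ω)·1.000 + ω·1.400 = 1.200
  z: GS value = (9 - (-2)·0.500 - (-3)·1.200) / (-8) = -1.700;  z ← (1−ω)·1.000 + ω·-1.700 = -0.350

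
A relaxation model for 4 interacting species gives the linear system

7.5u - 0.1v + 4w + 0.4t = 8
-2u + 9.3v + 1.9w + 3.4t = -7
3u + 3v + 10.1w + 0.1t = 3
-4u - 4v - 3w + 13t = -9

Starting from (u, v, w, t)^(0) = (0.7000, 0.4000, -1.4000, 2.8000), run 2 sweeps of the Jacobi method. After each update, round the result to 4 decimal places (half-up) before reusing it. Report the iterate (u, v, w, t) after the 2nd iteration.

Iteration 1:
  u = (8 - (-0.1)·0.4000 - (4)·-1.4000 - (0.4)·2.8000) / (7.5) = 1.6693
  v = (-7 - (-2)·0.7000 - (1.9)·-1.4000 - (3.4)·2.8000) / (9.3) = -1.3398
  w = (3 - (3)·0.7000 - (3)·0.4000 - (0.1)·2.8000) / (10.1) = -0.0574
  t = (-9 - (-4)·0.7000 - (-4)·0.4000 - (-3)·-1.4000) / (13) = -0.6769
Iteration 2:
  u = (8 - (-0.1)·-1.3398 - (4)·-0.0574 - (0.4)·-0.6769) / (7.5) = 1.1155
  v = (-7 - (-2)·1.6693 - (1.9)·-0.0574 - (3.4)·-0.6769) / (9.3) = -0.1345
  w = (3 - (3)·1.6693 - (3)·-1.3398 - (0.1)·-0.6769) / (10.1) = 0.2059
  t = (-9 - (-4)·1.6693 - (-4)·-1.3398 - (-3)·-0.0574) / (13) = -0.6042

(1.1155, -0.1345, 0.2059, -0.6042)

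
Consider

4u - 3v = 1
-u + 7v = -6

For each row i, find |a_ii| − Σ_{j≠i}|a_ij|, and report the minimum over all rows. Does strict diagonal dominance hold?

1

row 1: |4| − (3) = 1
row 2: |7| − (1) = 6
minimum over rows = 1 → strictly diagonally dominant (convergence guaranteed)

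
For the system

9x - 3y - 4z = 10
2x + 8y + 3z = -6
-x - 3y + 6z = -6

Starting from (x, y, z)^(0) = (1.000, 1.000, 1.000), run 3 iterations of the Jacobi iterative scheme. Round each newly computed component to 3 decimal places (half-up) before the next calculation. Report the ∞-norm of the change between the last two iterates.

0.736

Iteration 1:
  x = (10 - (-3)·1.000 - (-4)·1.000) / (9) = 1.889
  y = (-6 - (2)·1.000 - (3)·1.000) / (8) = -1.375
  z = (-6 - (-1)·1.000 - (-3)·1.000) / (6) = -0.333
Iteration 2:
  x = (10 - (-3)·-1.375 - (-4)·-0.333) / (9) = 0.505
  y = (-6 - (2)·1.889 - (3)·-0.333) / (8) = -1.097
  z = (-6 - (-1)·1.889 - (-3)·-1.375) / (6) = -1.373
Iteration 3:
  x = (10 - (-3)·-1.097 - (-4)·-1.373) / (9) = 0.135
  y = (-6 - (2)·0.505 - (3)·-1.373) / (8) = -0.361
  z = (-6 - (-1)·0.505 - (-3)·-1.097) / (6) = -1.464
Change: (-0.370, 0.736, -0.091) → max |·| = 0.736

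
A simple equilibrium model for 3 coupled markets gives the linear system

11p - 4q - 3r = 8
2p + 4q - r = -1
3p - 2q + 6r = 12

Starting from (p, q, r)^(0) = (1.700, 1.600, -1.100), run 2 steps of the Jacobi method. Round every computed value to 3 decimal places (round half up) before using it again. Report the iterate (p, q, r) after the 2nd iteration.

(0.686, -0.334, 1.037)

Iteration 1:
  p = (8 - (-4)·1.600 - (-3)·-1.100) / (11) = 1.009
  q = (-1 - (2)·1.700 - (-1)·-1.100) / (4) = -1.375
  r = (12 - (3)·1.700 - (-2)·1.600) / (6) = 1.683
Iteration 2:
  p = (8 - (-4)·-1.375 - (-3)·1.683) / (11) = 0.686
  q = (-1 - (2)·1.009 - (-1)·1.683) / (4) = -0.334
  r = (12 - (3)·1.009 - (-2)·-1.375) / (6) = 1.037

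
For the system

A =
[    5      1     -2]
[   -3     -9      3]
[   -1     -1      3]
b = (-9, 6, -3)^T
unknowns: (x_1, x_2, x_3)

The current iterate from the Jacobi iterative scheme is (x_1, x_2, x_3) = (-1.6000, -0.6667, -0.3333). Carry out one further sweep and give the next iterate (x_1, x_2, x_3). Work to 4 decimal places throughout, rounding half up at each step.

(-1.8000, -0.2444, -1.7556)

One sweep:
  x_1 = (-9 - (1)·-0.6667 - (-2)·-0.3333) / (5) = -1.8000
  x_2 = (6 - (-3)·-1.6000 - (3)·-0.3333) / (-9) = -0.2444
  x_3 = (-3 - (-1)·-1.6000 - (-1)·-0.6667) / (3) = -1.7556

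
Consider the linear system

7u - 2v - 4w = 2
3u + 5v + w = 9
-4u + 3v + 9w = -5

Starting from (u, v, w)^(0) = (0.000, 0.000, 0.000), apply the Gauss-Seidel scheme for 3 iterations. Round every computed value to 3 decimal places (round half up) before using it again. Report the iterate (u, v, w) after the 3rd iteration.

(0.197, 1.901, -1.102)

Iteration 1:
  u = (2 - (-2)·0.000 - (-4)·0.000) / (7) = 0.286
  v = (9 - (3)·0.286 - (1)·0.000) / (5) = 1.628
  w = (-5 - (-4)·0.286 - (3)·1.628) / (9) = -0.971
Iteration 2:
  u = (2 - (-2)·1.628 - (-4)·-0.971) / (7) = 0.196
  v = (9 - (3)·0.196 - (1)·-0.971) / (5) = 1.877
  w = (-5 - (-4)·0.196 - (3)·1.877) / (9) = -1.094
Iteration 3:
  u = (2 - (-2)·1.877 - (-4)·-1.094) / (7) = 0.197
  v = (9 - (3)·0.197 - (1)·-1.094) / (5) = 1.901
  w = (-5 - (-4)·0.197 - (3)·1.901) / (9) = -1.102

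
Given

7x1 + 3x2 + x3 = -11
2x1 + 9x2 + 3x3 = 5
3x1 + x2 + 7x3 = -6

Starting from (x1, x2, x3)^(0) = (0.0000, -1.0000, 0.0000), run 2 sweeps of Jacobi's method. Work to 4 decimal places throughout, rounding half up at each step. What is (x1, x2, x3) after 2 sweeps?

(-1.7075, 1.0476, -0.4467)

Iteration 1:
  x1 = (-11 - (3)·-1.0000 - (1)·0.0000) / (7) = -1.1429
  x2 = (5 - (2)·0.0000 - (3)·0.0000) / (9) = 0.5556
  x3 = (-6 - (3)·0.0000 - (1)·-1.0000) / (7) = -0.7143
Iteration 2:
  x1 = (-11 - (3)·0.5556 - (1)·-0.7143) / (7) = -1.7075
  x2 = (5 - (2)·-1.1429 - (3)·-0.7143) / (9) = 1.0476
  x3 = (-6 - (3)·-1.1429 - (1)·0.5556) / (7) = -0.4467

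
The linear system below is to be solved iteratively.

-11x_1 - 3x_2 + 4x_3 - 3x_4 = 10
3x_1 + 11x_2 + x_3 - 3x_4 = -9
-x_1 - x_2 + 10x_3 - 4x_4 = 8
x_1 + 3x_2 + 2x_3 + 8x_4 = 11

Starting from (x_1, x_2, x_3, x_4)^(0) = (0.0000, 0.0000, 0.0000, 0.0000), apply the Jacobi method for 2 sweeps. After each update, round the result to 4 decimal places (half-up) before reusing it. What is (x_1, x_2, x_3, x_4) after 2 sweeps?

Iteration 1:
  x_1 = (10 - (-3)·0.0000 - (4)·0.0000 - (-3)·0.0000) / (-11) = -0.9091
  x_2 = (-9 - (3)·0.0000 - (1)·0.0000 - (-3)·0.0000) / (11) = -0.8182
  x_3 = (8 - (-1)·0.0000 - (-1)·0.0000 - (-4)·0.0000) / (10) = 0.8000
  x_4 = (11 - (1)·0.0000 - (3)·0.0000 - (2)·0.0000) / (8) = 1.3750
Iteration 2:
  x_1 = (10 - (-3)·-0.8182 - (4)·0.8000 - (-3)·1.3750) / (-11) = -0.7700
  x_2 = (-9 - (3)·-0.9091 - (1)·0.8000 - (-3)·1.3750) / (11) = -0.2680
  x_3 = (8 - (-1)·-0.9091 - (-1)·-0.8182 - (-4)·1.3750) / (10) = 1.1773
  x_4 = (11 - (1)·-0.9091 - (3)·-0.8182 - (2)·0.8000) / (8) = 1.5955

(-0.7700, -0.2680, 1.1773, 1.5955)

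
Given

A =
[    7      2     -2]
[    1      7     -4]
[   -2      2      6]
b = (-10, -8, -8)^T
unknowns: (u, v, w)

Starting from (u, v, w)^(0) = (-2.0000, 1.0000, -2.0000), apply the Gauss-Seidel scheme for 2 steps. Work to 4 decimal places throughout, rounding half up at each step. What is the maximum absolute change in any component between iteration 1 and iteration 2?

1.0048

Iteration 1:
  u = (-10 - (2)·1.0000 - (-2)·-2.0000) / (7) = -2.2857
  v = (-8 - (1)·-2.2857 - (-4)·-2.0000) / (7) = -1.9592
  w = (-8 - (-2)·-2.2857 - (2)·-1.9592) / (6) = -1.4422
Iteration 2:
  u = (-10 - (2)·-1.9592 - (-2)·-1.4422) / (7) = -1.2809
  v = (-8 - (1)·-1.2809 - (-4)·-1.4422) / (7) = -1.7840
  w = (-8 - (-2)·-1.2809 - (2)·-1.7840) / (6) = -1.1656
Change: (1.0048, 0.1752, 0.2766) → max |·| = 1.0048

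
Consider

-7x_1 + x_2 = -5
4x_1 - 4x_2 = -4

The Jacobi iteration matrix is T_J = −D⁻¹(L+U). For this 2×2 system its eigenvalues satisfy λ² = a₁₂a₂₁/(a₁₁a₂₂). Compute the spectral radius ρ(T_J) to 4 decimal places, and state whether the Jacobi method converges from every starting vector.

0.3780

a₁₂a₂₁/(a₁₁a₂₂) = (1)·(4) / ((-7)·(-4)) = 0.142857
ρ = √|0.142857| = √0.142857 = 0.3780
ρ < 1, so Jacobi converges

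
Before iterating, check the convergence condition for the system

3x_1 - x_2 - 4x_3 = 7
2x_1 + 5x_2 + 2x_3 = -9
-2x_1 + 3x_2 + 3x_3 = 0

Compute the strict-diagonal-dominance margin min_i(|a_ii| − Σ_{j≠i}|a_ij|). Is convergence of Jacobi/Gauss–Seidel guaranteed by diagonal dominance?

row 1: |3| − (1+4) = -2
row 2: |5| − (2+2) = 1
row 3: |3| − (2+3) = -2
minimum over rows = -2 → not strictly diagonally dominant

-2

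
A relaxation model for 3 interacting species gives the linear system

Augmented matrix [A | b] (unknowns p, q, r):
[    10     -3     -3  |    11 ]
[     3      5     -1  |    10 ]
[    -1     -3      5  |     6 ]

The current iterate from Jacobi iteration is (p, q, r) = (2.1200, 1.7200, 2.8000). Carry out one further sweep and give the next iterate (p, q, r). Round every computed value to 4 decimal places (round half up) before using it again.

(2.4560, 1.2880, 2.6560)

One sweep:
  p = (11 - (-3)·1.7200 - (-3)·2.8000) / (10) = 2.4560
  q = (10 - (3)·2.1200 - (-1)·2.8000) / (5) = 1.2880
  r = (6 - (-1)·2.1200 - (-3)·1.7200) / (5) = 2.6560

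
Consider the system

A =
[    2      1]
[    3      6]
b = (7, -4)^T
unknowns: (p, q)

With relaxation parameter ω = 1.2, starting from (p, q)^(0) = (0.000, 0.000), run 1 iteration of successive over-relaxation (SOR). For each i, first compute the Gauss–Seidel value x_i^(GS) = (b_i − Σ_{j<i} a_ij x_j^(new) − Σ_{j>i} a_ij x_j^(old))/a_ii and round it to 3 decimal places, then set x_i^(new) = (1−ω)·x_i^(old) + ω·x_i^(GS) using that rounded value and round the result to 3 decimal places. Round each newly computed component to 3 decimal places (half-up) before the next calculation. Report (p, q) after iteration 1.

Iteration 1:
  p: GS value = (7 - (1)·0.000) / (2) = 3.500;  p ← (1−ω)·0.000 + ω·3.500 = 4.200
  q: GS value = (-4 - (3)·4.200) / (6) = -2.767;  q ← (1−ω)·0.000 + ω·-2.767 = -3.320

(4.200, -3.320)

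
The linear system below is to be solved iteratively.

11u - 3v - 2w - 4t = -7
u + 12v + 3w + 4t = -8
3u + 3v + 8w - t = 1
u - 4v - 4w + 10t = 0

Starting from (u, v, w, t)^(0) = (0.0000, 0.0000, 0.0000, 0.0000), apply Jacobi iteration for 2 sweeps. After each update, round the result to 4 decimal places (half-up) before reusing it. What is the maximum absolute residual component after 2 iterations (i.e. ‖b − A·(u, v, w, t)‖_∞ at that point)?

2.2007

Iteration 1:
  u = (-7 - (-3)·0.0000 - (-2)·0.0000 - (-4)·0.0000) / (11) = -0.6364
  v = (-8 - (1)·0.0000 - (3)·0.0000 - (4)·0.0000) / (12) = -0.6667
  w = (1 - (3)·0.0000 - (3)·0.0000 - (-1)·0.0000) / (8) = 0.1250
  t = (0 - (1)·0.0000 - (-4)·0.0000 - (-4)·0.0000) / (10) = 0.0000
Iteration 2:
  u = (-7 - (-3)·-0.6667 - (-2)·0.1250 - (-4)·0.0000) / (11) = -0.7955
  v = (-8 - (1)·-0.6364 - (3)·0.1250 - (4)·0.0000) / (12) = -0.6449
  w = (1 - (3)·-0.6364 - (3)·-0.6667 - (-1)·0.0000) / (8) = 0.6137
  t = (0 - (1)·-0.6364 - (-4)·-0.6667 - (-4)·0.1250) / (10) = -0.1530
Residual b − A·x = (0.4312, -0.6948, 0.2586, 2.2007); ∞-norm = 2.2007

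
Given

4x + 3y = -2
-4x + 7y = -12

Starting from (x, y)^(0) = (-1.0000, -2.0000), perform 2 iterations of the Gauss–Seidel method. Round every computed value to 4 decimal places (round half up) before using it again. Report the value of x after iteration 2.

0.3572

Iteration 1:
  x = (-2 - (3)·-2.0000) / (4) = 1.0000
  y = (-12 - (-4)·1.0000) / (7) = -1.1429
Iteration 2:
  x = (-2 - (3)·-1.1429) / (4) = 0.3572
  y = (-12 - (-4)·0.3572) / (7) = -1.5102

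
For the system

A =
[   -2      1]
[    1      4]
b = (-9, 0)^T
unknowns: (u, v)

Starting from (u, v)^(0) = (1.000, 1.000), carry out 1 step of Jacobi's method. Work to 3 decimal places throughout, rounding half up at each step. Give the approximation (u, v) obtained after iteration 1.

Iteration 1:
  u = (-9 - (1)·1.000) / (-2) = 5.000
  v = (0 - (1)·1.000) / (4) = -0.250

(5.000, -0.250)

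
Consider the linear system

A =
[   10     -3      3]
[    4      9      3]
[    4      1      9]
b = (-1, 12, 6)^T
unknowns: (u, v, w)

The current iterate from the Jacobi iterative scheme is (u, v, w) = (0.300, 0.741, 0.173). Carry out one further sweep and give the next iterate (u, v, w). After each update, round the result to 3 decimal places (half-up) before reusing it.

One sweep:
  u = (-1 - (-3)·0.741 - (3)·0.173) / (10) = 0.070
  v = (12 - (4)·0.300 - (3)·0.173) / (9) = 1.142
  w = (6 - (4)·0.300 - (1)·0.741) / (9) = 0.451

(0.070, 1.142, 0.451)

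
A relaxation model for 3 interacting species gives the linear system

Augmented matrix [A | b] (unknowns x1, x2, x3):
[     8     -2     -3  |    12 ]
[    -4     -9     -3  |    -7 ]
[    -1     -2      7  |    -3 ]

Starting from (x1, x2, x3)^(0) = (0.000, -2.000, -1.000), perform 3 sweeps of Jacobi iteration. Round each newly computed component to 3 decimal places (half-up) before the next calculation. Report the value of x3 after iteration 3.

0.010

Iteration 1:
  x1 = (12 - (-2)·-2.000 - (-3)·-1.000) / (8) = 0.625
  x2 = (-7 - (-4)·0.000 - (-3)·-1.000) / (-9) = 1.111
  x3 = (-3 - (-1)·0.000 - (-2)·-2.000) / (7) = -1.000
Iteration 2:
  x1 = (12 - (-2)·1.111 - (-3)·-1.000) / (8) = 1.403
  x2 = (-7 - (-4)·0.625 - (-3)·-1.000) / (-9) = 0.833
  x3 = (-3 - (-1)·0.625 - (-2)·1.111) / (7) = -0.022
Iteration 3:
  x1 = (12 - (-2)·0.833 - (-3)·-0.022) / (8) = 1.700
  x2 = (-7 - (-4)·1.403 - (-3)·-0.022) / (-9) = 0.162
  x3 = (-3 - (-1)·1.403 - (-2)·0.833) / (7) = 0.010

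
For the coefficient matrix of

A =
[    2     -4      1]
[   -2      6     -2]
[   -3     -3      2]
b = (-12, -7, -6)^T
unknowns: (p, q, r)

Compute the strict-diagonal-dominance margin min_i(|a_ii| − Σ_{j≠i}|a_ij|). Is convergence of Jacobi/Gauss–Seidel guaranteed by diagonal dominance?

row 1: |2| − (4+1) = -3
row 2: |6| − (2+2) = 2
row 3: |2| − (3+3) = -4
minimum over rows = -4 → not strictly diagonally dominant

-4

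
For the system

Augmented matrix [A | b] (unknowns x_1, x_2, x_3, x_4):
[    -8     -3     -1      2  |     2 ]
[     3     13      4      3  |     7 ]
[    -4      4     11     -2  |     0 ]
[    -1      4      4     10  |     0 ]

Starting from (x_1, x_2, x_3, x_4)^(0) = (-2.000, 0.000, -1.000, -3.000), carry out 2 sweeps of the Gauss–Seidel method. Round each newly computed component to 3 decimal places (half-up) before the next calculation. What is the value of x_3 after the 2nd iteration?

Iteration 1:
  x_1 = (2 - (-3)·0.000 - (-1)·-1.000 - (2)·-3.000) / (-8) = -0.875
  x_2 = (7 - (3)·-0.875 - (4)·-1.000 - (3)·-3.000) / (13) = 1.740
  x_3 = (0 - (-4)·-0.875 - (4)·1.740 - (-2)·-3.000) / (11) = -1.496
  x_4 = (0 - (-1)·-0.875 - (4)·1.740 - (4)·-1.496) / (10) = -0.185
Iteration 2:
  x_1 = (2 - (-3)·1.740 - (-1)·-1.496 - (2)·-0.185) / (-8) = -0.762
  x_2 = (7 - (3)·-0.762 - (4)·-1.496 - (3)·-0.185) / (13) = 1.217
  x_3 = (0 - (-4)·-0.762 - (4)·1.217 - (-2)·-0.185) / (11) = -0.753
  x_4 = (0 - (-1)·-0.762 - (4)·1.217 - (4)·-0.753) / (10) = -0.262

-0.753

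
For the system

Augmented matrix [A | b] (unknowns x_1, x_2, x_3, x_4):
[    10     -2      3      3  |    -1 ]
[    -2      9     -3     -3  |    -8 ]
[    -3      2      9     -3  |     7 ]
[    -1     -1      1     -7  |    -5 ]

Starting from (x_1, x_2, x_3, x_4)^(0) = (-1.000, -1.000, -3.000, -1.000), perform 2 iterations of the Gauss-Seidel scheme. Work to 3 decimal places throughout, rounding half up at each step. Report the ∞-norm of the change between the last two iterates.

Iteration 1:
  x_1 = (-1 - (-2)·-1.000 - (3)·-3.000 - (3)·-1.000) / (10) = 0.900
  x_2 = (-8 - (-2)·0.900 - (-3)·-3.000 - (-3)·-1.000) / (9) = -2.022
  x_3 = (7 - (-3)·0.900 - (2)·-2.022 - (-3)·-1.000) / (9) = 1.194
  x_4 = (-5 - (-1)·0.900 - (-1)·-2.022 - (1)·1.194) / (-7) = 1.045
Iteration 2:
  x_1 = (-1 - (-2)·-2.022 - (3)·1.194 - (3)·1.045) / (10) = -1.176
  x_2 = (-8 - (-2)·-1.176 - (-3)·1.194 - (-3)·1.045) / (9) = -0.404
  x_3 = (7 - (-3)·-1.176 - (2)·-0.404 - (-3)·1.045) / (9) = 0.824
  x_4 = (-5 - (-1)·-1.176 - (-1)·-0.404 - (1)·0.824) / (-7) = 1.058
Change: (-2.076, 1.618, -0.370, 0.013) → max |·| = 2.076

2.076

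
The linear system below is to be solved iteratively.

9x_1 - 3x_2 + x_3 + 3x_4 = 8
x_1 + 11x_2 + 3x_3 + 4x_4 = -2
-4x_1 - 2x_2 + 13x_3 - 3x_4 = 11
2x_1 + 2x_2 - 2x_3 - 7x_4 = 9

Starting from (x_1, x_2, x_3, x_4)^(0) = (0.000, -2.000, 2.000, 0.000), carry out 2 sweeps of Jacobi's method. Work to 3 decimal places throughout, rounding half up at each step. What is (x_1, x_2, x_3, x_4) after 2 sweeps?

(1.396, 0.555, 0.174, -1.647)

Iteration 1:
  x_1 = (8 - (-3)·-2.000 - (1)·2.000 - (3)·0.000) / (9) = 0.000
  x_2 = (-2 - (1)·0.000 - (3)·2.000 - (4)·0.000) / (11) = -0.727
  x_3 = (11 - (-4)·0.000 - (-2)·-2.000 - (-3)·0.000) / (13) = 0.538
  x_4 = (9 - (2)·0.000 - (2)·-2.000 - (-2)·2.000) / (-7) = -2.429
Iteration 2:
  x_1 = (8 - (-3)·-0.727 - (1)·0.538 - (3)·-2.429) / (9) = 1.396
  x_2 = (-2 - (1)·0.000 - (3)·0.538 - (4)·-2.429) / (11) = 0.555
  x_3 = (11 - (-4)·0.000 - (-2)·-0.727 - (-3)·-2.429) / (13) = 0.174
  x_4 = (9 - (2)·0.000 - (2)·-0.727 - (-2)·0.538) / (-7) = -1.647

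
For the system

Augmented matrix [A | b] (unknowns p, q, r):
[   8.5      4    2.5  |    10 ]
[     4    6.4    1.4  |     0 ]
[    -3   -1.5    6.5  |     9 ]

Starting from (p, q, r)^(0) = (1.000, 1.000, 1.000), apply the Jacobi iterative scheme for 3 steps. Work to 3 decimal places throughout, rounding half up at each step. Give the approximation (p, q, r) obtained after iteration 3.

(1.106, -0.904, 1.665)

Iteration 1:
  p = (10 - (4)·1.000 - (2.5)·1.000) / (8.5) = 0.412
  q = (0 - (4)·1.000 - (1.4)·1.000) / (6.4) = -0.844
  r = (9 - (-3)·1.000 - (-1.5)·1.000) / (6.5) = 2.077
Iteration 2:
  p = (10 - (4)·-0.844 - (2.5)·2.077) / (8.5) = 0.963
  q = (0 - (4)·0.412 - (1.4)·2.077) / (6.4) = -0.712
  r = (9 - (-3)·0.412 - (-1.5)·-0.844) / (6.5) = 1.380
Iteration 3:
  p = (10 - (4)·-0.712 - (2.5)·1.380) / (8.5) = 1.106
  q = (0 - (4)·0.963 - (1.4)·1.380) / (6.4) = -0.904
  r = (9 - (-3)·0.963 - (-1.5)·-0.712) / (6.5) = 1.665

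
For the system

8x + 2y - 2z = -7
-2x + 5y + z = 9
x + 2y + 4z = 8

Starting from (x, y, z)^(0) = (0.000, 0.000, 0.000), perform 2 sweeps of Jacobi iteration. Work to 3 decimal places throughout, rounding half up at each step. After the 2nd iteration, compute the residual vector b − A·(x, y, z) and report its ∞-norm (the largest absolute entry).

1.449

Iteration 1:
  x = (-7 - (2)·0.000 - (-2)·0.000) / (8) = -0.875
  y = (9 - (-2)·0.000 - (1)·0.000) / (5) = 1.800
  z = (8 - (1)·0.000 - (2)·0.000) / (4) = 2.000
Iteration 2:
  x = (-7 - (2)·1.800 - (-2)·2.000) / (8) = -0.825
  y = (9 - (-2)·-0.875 - (1)·2.000) / (5) = 1.050
  z = (8 - (1)·-0.875 - (2)·1.800) / (4) = 1.319
Residual b − A·x = (0.138, 0.781, 1.449); ∞-norm = 1.449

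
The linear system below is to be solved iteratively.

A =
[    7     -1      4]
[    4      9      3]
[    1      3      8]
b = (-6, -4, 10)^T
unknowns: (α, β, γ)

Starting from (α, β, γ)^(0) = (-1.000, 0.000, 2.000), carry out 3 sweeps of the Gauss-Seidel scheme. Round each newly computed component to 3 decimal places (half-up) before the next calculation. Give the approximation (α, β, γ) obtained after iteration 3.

Iteration 1:
  α = (-6 - (-1)·0.000 - (4)·2.000) / (7) = -2.000
  β = (-4 - (4)·-2.000 - (3)·2.000) / (9) = -0.222
  γ = (10 - (1)·-2.000 - (3)·-0.222) / (8) = 1.583
Iteration 2:
  α = (-6 - (-1)·-0.222 - (4)·1.583) / (7) = -1.793
  β = (-4 - (4)·-1.793 - (3)·1.583) / (9) = -0.175
  γ = (10 - (1)·-1.793 - (3)·-0.175) / (8) = 1.540
Iteration 3:
  α = (-6 - (-1)·-0.175 - (4)·1.540) / (7) = -1.762
  β = (-4 - (4)·-1.762 - (3)·1.540) / (9) = -0.175
  γ = (10 - (1)·-1.762 - (3)·-0.175) / (8) = 1.536

(-1.762, -0.175, 1.536)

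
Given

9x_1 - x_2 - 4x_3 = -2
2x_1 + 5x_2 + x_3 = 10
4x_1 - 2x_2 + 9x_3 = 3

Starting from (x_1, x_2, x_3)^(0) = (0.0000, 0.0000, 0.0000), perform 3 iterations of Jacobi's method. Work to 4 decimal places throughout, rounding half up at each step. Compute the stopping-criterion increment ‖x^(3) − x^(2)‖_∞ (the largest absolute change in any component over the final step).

Iteration 1:
  x_1 = (-2 - (-1)·0.0000 - (-4)·0.0000) / (9) = -0.2222
  x_2 = (10 - (2)·0.0000 - (1)·0.0000) / (5) = 2.0000
  x_3 = (3 - (4)·0.0000 - (-2)·0.0000) / (9) = 0.3333
Iteration 2:
  x_1 = (-2 - (-1)·2.0000 - (-4)·0.3333) / (9) = 0.1481
  x_2 = (10 - (2)·-0.2222 - (1)·0.3333) / (5) = 2.0222
  x_3 = (3 - (4)·-0.2222 - (-2)·2.0000) / (9) = 0.8765
Iteration 3:
  x_1 = (-2 - (-1)·2.0222 - (-4)·0.8765) / (9) = 0.3920
  x_2 = (10 - (2)·0.1481 - (1)·0.8765) / (5) = 1.7655
  x_3 = (3 - (4)·0.1481 - (-2)·2.0222) / (9) = 0.7169
Change: (0.2439, -0.2567, -0.1596) → max |·| = 0.2567

0.2567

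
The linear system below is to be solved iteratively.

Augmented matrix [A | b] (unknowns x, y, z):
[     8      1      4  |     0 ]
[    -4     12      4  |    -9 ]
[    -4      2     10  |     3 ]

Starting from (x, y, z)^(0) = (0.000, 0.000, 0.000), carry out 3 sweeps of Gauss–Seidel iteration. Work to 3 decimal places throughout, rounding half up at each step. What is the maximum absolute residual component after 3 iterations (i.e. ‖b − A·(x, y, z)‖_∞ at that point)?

0.055

Iteration 1:
  x = (0 - (1)·0.000 - (4)·0.000) / (8) = 0.000
  y = (-9 - (-4)·0.000 - (4)·0.000) / (12) = -0.750
  z = (3 - (-4)·0.000 - (2)·-0.750) / (10) = 0.450
Iteration 2:
  x = (0 - (1)·-0.750 - (4)·0.450) / (8) = -0.131
  y = (-9 - (-4)·-0.131 - (4)·0.450) / (12) = -0.944
  z = (3 - (-4)·-0.131 - (2)·-0.944) / (10) = 0.436
Iteration 3:
  x = (0 - (1)·-0.944 - (4)·0.436) / (8) = -0.100
  y = (-9 - (-4)·-0.100 - (4)·0.436) / (12) = -0.929
  z = (3 - (-4)·-0.100 - (2)·-0.929) / (10) = 0.446
Residual b − A·x = (-0.055, -0.036, -0.002); ∞-norm = 0.055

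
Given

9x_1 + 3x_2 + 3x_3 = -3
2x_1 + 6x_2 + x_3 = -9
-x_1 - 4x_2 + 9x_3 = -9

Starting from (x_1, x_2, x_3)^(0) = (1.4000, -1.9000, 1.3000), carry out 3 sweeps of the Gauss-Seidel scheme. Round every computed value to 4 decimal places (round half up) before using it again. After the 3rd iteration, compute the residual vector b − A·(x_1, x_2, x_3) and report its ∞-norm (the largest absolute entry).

0.0097

Iteration 1:
  x_1 = (-3 - (3)·-1.9000 - (3)·1.3000) / (9) = -0.1333
  x_2 = (-9 - (2)·-0.1333 - (1)·1.3000) / (6) = -1.6722
  x_3 = (-9 - (-1)·-0.1333 - (-4)·-1.6722) / (9) = -1.7580
Iteration 2:
  x_1 = (-3 - (3)·-1.6722 - (3)·-1.7580) / (9) = 0.8101
  x_2 = (-9 - (2)·0.8101 - (1)·-1.7580) / (6) = -1.4770
  x_3 = (-9 - (-1)·0.8101 - (-4)·-1.4770) / (9) = -1.5664
Iteration 3:
  x_1 = (-3 - (3)·-1.4770 - (3)·-1.5664) / (9) = 0.6811
  x_2 = (-9 - (2)·0.6811 - (1)·-1.5664) / (6) = -1.4660
  x_3 = (-9 - (-1)·0.6811 - (-4)·-1.4660) / (9) = -1.5759
Residual b − A·x = (-0.0042, 0.0097, 0.0002); ∞-norm = 0.0097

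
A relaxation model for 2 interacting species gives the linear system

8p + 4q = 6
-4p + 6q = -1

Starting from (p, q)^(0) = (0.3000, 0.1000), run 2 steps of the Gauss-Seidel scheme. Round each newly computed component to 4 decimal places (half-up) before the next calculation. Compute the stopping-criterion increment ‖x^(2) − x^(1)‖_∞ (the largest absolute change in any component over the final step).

Iteration 1:
  p = (6 - (4)·0.1000) / (8) = 0.7000
  q = (-1 - (-4)·0.7000) / (6) = 0.3000
Iteration 2:
  p = (6 - (4)·0.3000) / (8) = 0.6000
  q = (-1 - (-4)·0.6000) / (6) = 0.2333
Change: (-0.1000, -0.0667) → max |·| = 0.1000

0.1000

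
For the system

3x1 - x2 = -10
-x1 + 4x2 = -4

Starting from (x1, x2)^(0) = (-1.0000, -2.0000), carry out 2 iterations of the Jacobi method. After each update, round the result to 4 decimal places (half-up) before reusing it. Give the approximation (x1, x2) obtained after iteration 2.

Iteration 1:
  x1 = (-10 - (-1)·-2.0000) / (3) = -4.0000
  x2 = (-4 - (-1)·-1.0000) / (4) = -1.2500
Iteration 2:
  x1 = (-10 - (-1)·-1.2500) / (3) = -3.7500
  x2 = (-4 - (-1)·-4.0000) / (4) = -2.0000

(-3.7500, -2.0000)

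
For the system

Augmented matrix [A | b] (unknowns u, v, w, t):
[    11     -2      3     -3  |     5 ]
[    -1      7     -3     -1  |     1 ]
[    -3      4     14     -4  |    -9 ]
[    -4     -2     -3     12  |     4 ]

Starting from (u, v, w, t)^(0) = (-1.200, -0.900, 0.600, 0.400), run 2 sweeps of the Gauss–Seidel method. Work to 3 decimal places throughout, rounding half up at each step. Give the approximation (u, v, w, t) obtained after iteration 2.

Iteration 1:
  u = (5 - (-2)·-0.900 - (3)·0.600 - (-3)·0.400) / (11) = 0.236
  v = (1 - (-1)·0.236 - (-3)·0.600 - (-1)·0.400) / (7) = 0.491
  w = (-9 - (-3)·0.236 - (4)·0.491 - (-4)·0.400) / (14) = -0.618
  t = (4 - (-4)·0.236 - (-2)·0.491 - (-3)·-0.618) / (12) = 0.339
Iteration 2:
  u = (5 - (-2)·0.491 - (3)·-0.618 - (-3)·0.339) / (11) = 0.805
  v = (1 - (-1)·0.805 - (-3)·-0.618 - (-1)·0.339) / (7) = 0.041
  w = (-9 - (-3)·0.805 - (4)·0.041 - (-4)·0.339) / (14) = -0.385
  t = (4 - (-4)·0.805 - (-2)·0.041 - (-3)·-0.385) / (12) = 0.512

(0.805, 0.041, -0.385, 0.512)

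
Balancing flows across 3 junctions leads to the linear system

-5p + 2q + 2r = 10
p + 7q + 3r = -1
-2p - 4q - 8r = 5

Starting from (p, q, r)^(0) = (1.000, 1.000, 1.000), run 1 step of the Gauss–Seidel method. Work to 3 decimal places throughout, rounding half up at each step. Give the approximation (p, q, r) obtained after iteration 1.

Iteration 1:
  p = (10 - (2)·1.000 - (2)·1.000) / (-5) = -1.200
  q = (-1 - (1)·-1.200 - (3)·1.000) / (7) = -0.400
  r = (5 - (-2)·-1.200 - (-4)·-0.400) / (-8) = -0.125

(-1.200, -0.400, -0.125)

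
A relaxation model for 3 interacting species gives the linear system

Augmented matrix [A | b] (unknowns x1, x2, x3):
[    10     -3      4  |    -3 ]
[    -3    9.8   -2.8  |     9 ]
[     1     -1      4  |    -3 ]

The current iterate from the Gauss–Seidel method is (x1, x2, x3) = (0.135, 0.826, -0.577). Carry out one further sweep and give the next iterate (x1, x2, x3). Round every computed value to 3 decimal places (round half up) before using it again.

(0.179, 0.808, -0.593)

One sweep:
  x1 = (-3 - (-3)·0.826 - (4)·-0.577) / (10) = 0.179
  x2 = (9 - (-3)·0.179 - (-2.8)·-0.577) / (9.8) = 0.808
  x3 = (-3 - (1)·0.179 - (-1)·0.808) / (4) = -0.593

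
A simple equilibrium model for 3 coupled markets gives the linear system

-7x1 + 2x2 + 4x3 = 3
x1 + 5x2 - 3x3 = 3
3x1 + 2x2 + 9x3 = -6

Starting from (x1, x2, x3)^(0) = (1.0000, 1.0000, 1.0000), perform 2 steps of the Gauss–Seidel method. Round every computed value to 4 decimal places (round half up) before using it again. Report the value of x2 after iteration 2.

Iteration 1:
  x1 = (3 - (2)·1.0000 - (4)·1.0000) / (-7) = 0.4286
  x2 = (3 - (1)·0.4286 - (-3)·1.0000) / (5) = 1.1143
  x3 = (-6 - (3)·0.4286 - (2)·1.1143) / (9) = -1.0572
Iteration 2:
  x1 = (3 - (2)·1.1143 - (4)·-1.0572) / (-7) = -0.7143
  x2 = (3 - (1)·-0.7143 - (-3)·-1.0572) / (5) = 0.1085
  x3 = (-6 - (3)·-0.7143 - (2)·0.1085) / (9) = -0.4527

0.1085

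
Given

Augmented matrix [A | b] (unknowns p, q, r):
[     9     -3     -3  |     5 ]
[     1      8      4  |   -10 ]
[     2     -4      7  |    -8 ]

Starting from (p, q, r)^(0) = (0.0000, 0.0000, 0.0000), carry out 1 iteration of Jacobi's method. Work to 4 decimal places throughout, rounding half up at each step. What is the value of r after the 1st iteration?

-1.1429

Iteration 1:
  p = (5 - (-3)·0.0000 - (-3)·0.0000) / (9) = 0.5556
  q = (-10 - (1)·0.0000 - (4)·0.0000) / (8) = -1.2500
  r = (-8 - (2)·0.0000 - (-4)·0.0000) / (7) = -1.1429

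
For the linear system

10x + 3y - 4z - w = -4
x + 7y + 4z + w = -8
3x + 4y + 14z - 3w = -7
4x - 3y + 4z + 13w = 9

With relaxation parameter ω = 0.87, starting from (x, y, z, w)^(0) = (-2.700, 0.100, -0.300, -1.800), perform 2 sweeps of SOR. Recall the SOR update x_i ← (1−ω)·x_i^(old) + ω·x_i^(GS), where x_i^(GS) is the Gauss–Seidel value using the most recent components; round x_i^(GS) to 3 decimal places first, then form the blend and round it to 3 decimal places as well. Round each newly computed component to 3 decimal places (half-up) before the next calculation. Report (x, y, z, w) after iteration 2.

Iteration 1:
  x: GS value = (-4 - (3)·0.100 - (-4)·-0.300 - (-1)·-1.800) / (10) = -0.730;  x ← (1−ω)·-2.700 + ω·-0.730 = -0.986
  y: GS value = (-8 - (1)·-0.986 - (4)·-0.300 - (1)·-1.800) / (7) = -0.573;  y ← (1−ω)·0.100 + ω·-0.573 = -0.486
  z: GS value = (-7 - (3)·-0.986 - (4)·-0.486 - (-3)·-1.800) / (14) = -0.536;  z ← (1−ω)·-0.300 + ω·-0.536 = -0.505
  w: GS value = (9 - (4)·-0.986 - (-3)·-0.486 - (4)·-0.505) / (13) = 1.039;  w ← (1−ω)·-1.800 + ω·1.039 = 0.670
Iteration 2:
  x: GS value = (-4 - (3)·-0.486 - (-4)·-0.505 - (-1)·0.670) / (10) = -0.389;  x ← (1−ω)·-0.986 + ω·-0.389 = -0.467
  y: GS value = (-8 - (1)·-0.467 - (4)·-0.505 - (1)·0.670) / (7) = -0.883;  y ← (1−ω)·-0.486 + ω·-0.883 = -0.831
  z: GS value = (-7 - (3)·-0.467 - (4)·-0.831 - (-3)·0.670) / (14) = -0.019;  z ← (1−ω)·-0.505 + ω·-0.019 = -0.082
  w: GS value = (9 - (4)·-0.467 - (-3)·-0.831 - (4)·-0.082) / (13) = 0.669;  w ← (1−ω)·0.670 + ω·0.669 = 0.669

(-0.467, -0.831, -0.082, 0.669)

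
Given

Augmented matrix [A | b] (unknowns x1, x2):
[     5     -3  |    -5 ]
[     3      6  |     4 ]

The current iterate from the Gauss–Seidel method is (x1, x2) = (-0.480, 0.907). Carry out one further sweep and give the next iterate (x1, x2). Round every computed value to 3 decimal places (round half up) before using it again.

One sweep:
  x1 = (-5 - (-3)·0.907) / (5) = -0.456
  x2 = (4 - (3)·-0.456) / (6) = 0.895

(-0.456, 0.895)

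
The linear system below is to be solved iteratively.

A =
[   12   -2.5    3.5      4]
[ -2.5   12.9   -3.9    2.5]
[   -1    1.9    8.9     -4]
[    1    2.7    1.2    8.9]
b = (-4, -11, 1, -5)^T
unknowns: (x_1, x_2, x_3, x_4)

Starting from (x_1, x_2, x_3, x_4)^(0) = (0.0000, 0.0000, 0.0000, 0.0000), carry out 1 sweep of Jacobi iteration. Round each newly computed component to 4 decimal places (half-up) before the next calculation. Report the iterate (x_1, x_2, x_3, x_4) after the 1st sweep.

Iteration 1:
  x_1 = (-4 - (-2.5)·0.0000 - (3.5)·0.0000 - (4)·0.0000) / (12) = -0.3333
  x_2 = (-11 - (-2.5)·0.0000 - (-3.9)·0.0000 - (2.5)·0.0000) / (12.9) = -0.8527
  x_3 = (1 - (-1)·0.0000 - (1.9)·0.0000 - (-4)·0.0000) / (8.9) = 0.1124
  x_4 = (-5 - (1)·0.0000 - (2.7)·0.0000 - (1.2)·0.0000) / (8.9) = -0.5618

(-0.3333, -0.8527, 0.1124, -0.5618)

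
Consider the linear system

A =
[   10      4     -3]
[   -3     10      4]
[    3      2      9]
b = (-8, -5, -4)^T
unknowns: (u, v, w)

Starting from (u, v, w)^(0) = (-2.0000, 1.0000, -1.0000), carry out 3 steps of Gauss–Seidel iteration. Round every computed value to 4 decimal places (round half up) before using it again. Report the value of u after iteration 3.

Iteration 1:
  u = (-8 - (4)·1.0000 - (-3)·-1.0000) / (10) = -1.5000
  v = (-5 - (-3)·-1.5000 - (4)·-1.0000) / (10) = -0.5500
  w = (-4 - (3)·-1.5000 - (2)·-0.5500) / (9) = 0.1778
Iteration 2:
  u = (-8 - (4)·-0.5500 - (-3)·0.1778) / (10) = -0.5267
  v = (-5 - (-3)·-0.5267 - (4)·0.1778) / (10) = -0.7291
  w = (-4 - (3)·-0.5267 - (2)·-0.7291) / (9) = -0.1069
Iteration 3:
  u = (-8 - (4)·-0.7291 - (-3)·-0.1069) / (10) = -0.5404
  v = (-5 - (-3)·-0.5404 - (4)·-0.1069) / (10) = -0.6194
  w = (-4 - (3)·-0.5404 - (2)·-0.6194) / (9) = -0.1267

-0.5404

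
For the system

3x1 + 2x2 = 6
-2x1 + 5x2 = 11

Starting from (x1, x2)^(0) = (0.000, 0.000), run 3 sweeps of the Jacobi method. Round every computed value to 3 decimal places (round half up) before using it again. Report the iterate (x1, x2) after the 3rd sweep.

(0.000, 2.413)

Iteration 1:
  x1 = (6 - (2)·0.000) / (3) = 2.000
  x2 = (11 - (-2)·0.000) / (5) = 2.200
Iteration 2:
  x1 = (6 - (2)·2.200) / (3) = 0.533
  x2 = (11 - (-2)·2.000) / (5) = 3.000
Iteration 3:
  x1 = (6 - (2)·3.000) / (3) = 0.000
  x2 = (11 - (-2)·0.533) / (5) = 2.413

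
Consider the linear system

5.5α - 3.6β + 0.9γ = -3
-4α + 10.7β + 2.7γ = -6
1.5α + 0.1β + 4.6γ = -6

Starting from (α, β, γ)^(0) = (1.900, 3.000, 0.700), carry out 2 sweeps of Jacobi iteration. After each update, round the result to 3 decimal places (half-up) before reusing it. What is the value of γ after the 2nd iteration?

-1.729

Iteration 1:
  α = (-3 - (-3.6)·3.000 - (0.9)·0.700) / (5.5) = 1.304
  β = (-6 - (-4)·1.900 - (2.7)·0.700) / (10.7) = -0.027
  γ = (-6 - (1.5)·1.900 - (0.1)·3.000) / (4.6) = -1.989
Iteration 2:
  α = (-3 - (-3.6)·-0.027 - (0.9)·-1.989) / (5.5) = -0.238
  β = (-6 - (-4)·1.304 - (2.7)·-1.989) / (10.7) = 0.429
  γ = (-6 - (1.5)·1.304 - (0.1)·-0.027) / (4.6) = -1.729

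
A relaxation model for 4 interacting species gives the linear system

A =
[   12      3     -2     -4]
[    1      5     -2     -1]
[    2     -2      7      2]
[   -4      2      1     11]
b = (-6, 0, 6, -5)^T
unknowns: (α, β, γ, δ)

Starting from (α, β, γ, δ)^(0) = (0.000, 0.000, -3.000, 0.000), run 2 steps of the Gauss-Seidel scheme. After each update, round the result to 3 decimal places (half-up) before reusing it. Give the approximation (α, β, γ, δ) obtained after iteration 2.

(-0.345, 0.269, 1.237, -0.741)

Iteration 1:
  α = (-6 - (3)·0.000 - (-2)·-3.000 - (-4)·0.000) / (12) = -1.000
  β = (0 - (1)·-1.000 - (-2)·-3.000 - (-1)·0.000) / (5) = -1.000
  γ = (6 - (2)·-1.000 - (-2)·-1.000 - (2)·0.000) / (7) = 0.857
  δ = (-5 - (-4)·-1.000 - (2)·-1.000 - (1)·0.857) / (11) = -0.714
Iteration 2:
  α = (-6 - (3)·-1.000 - (-2)·0.857 - (-4)·-0.714) / (12) = -0.345
  β = (0 - (1)·-0.345 - (-2)·0.857 - (-1)·-0.714) / (5) = 0.269
  γ = (6 - (2)·-0.345 - (-2)·0.269 - (2)·-0.714) / (7) = 1.237
  δ = (-5 - (-4)·-0.345 - (2)·0.269 - (1)·1.237) / (11) = -0.741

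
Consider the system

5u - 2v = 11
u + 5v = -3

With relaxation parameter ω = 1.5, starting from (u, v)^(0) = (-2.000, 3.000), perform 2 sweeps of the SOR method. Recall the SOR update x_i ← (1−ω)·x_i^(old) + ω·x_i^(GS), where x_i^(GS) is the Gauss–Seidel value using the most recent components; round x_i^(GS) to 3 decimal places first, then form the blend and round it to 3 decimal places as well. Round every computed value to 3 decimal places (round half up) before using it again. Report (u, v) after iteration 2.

(-2.288, 1.902)

Iteration 1:
  u: GS value = (11 - (-2)·3.000) / (5) = 3.400;  u ← (1−ω)·-2.000 + ω·3.400 = 6.100
  v: GS value = (-3 - (1)·6.100) / (5) = -1.820;  v ← (1−ω)·3.000 + ω·-1.820 = -4.230
Iteration 2:
  u: GS value = (11 - (-2)·-4.230) / (5) = 0.508;  u ← (1−ω)·6.100 + ω·0.508 = -2.288
  v: GS value = (-3 - (1)·-2.288) / (5) = -0.142;  v ← (1−ω)·-4.230 + ω·-0.142 = 1.902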